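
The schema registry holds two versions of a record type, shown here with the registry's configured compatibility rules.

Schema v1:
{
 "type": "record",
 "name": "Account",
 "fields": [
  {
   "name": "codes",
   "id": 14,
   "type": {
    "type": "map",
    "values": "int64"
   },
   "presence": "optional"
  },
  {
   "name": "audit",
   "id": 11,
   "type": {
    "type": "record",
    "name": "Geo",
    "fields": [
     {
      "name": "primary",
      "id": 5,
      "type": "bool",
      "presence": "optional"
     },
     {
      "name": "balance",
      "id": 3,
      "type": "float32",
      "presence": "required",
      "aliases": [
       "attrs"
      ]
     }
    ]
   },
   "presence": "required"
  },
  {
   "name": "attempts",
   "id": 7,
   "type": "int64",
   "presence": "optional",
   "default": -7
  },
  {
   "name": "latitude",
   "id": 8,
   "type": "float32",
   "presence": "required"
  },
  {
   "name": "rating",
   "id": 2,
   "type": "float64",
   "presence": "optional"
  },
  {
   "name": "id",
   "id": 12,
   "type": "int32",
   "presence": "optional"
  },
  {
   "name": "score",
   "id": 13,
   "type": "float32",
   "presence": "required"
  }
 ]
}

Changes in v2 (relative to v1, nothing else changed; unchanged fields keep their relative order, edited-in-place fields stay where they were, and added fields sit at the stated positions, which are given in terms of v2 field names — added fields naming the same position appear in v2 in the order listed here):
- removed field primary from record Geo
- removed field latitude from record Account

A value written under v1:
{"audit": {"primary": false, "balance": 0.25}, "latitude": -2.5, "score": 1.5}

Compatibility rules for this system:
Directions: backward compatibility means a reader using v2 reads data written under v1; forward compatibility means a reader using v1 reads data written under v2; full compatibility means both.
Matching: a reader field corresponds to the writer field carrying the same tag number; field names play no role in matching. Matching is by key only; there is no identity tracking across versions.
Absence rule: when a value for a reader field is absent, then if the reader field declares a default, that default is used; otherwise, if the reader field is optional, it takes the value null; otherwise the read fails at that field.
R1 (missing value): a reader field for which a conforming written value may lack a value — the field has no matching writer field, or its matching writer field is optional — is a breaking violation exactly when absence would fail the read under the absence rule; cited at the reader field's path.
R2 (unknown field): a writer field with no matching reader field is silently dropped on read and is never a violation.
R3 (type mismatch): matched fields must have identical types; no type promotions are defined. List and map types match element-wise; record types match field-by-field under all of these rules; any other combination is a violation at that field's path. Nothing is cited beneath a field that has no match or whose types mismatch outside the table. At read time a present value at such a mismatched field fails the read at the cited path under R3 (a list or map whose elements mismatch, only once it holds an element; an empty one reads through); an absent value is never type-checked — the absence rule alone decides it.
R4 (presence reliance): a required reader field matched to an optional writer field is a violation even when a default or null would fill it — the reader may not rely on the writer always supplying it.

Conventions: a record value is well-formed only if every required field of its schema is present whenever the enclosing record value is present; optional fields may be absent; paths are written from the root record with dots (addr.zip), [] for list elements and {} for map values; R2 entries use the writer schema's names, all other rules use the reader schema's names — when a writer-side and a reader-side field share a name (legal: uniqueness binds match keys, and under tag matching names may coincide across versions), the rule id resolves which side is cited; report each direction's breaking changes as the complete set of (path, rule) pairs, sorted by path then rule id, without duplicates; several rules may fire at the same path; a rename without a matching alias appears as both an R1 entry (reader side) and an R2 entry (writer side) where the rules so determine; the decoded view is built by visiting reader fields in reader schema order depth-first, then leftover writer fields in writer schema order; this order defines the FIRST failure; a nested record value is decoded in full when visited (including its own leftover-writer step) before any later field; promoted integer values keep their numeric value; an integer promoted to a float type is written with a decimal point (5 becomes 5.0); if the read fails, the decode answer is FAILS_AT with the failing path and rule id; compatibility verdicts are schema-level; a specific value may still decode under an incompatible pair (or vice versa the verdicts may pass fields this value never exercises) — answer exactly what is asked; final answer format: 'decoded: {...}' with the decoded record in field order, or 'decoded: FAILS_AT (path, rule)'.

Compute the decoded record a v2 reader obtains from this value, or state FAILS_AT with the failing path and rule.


the writer's type comes first in each Account pair
decode (reader v2):
  codes := null (absent, optional -> null)
  audit.balance := 0.25
  writer audit.primary: unknown -> dropped
  attempts := -7 (absent -> default)
  rating := null (absent, optional -> null)
  id := null (absent, optional -> null)
  score := 1.5
  writer latitude: unknown -> dropped
  => decoded: {"codes": null, "audit": {"balance": 0.25}, "attempts": -7, "rating": null, "id": null, "score": 1.5}

decoded: {"codes": null, "audit": {"balance": 0.25}, "attempts": -7, "rating": null, "id": null, "score": 1.5}


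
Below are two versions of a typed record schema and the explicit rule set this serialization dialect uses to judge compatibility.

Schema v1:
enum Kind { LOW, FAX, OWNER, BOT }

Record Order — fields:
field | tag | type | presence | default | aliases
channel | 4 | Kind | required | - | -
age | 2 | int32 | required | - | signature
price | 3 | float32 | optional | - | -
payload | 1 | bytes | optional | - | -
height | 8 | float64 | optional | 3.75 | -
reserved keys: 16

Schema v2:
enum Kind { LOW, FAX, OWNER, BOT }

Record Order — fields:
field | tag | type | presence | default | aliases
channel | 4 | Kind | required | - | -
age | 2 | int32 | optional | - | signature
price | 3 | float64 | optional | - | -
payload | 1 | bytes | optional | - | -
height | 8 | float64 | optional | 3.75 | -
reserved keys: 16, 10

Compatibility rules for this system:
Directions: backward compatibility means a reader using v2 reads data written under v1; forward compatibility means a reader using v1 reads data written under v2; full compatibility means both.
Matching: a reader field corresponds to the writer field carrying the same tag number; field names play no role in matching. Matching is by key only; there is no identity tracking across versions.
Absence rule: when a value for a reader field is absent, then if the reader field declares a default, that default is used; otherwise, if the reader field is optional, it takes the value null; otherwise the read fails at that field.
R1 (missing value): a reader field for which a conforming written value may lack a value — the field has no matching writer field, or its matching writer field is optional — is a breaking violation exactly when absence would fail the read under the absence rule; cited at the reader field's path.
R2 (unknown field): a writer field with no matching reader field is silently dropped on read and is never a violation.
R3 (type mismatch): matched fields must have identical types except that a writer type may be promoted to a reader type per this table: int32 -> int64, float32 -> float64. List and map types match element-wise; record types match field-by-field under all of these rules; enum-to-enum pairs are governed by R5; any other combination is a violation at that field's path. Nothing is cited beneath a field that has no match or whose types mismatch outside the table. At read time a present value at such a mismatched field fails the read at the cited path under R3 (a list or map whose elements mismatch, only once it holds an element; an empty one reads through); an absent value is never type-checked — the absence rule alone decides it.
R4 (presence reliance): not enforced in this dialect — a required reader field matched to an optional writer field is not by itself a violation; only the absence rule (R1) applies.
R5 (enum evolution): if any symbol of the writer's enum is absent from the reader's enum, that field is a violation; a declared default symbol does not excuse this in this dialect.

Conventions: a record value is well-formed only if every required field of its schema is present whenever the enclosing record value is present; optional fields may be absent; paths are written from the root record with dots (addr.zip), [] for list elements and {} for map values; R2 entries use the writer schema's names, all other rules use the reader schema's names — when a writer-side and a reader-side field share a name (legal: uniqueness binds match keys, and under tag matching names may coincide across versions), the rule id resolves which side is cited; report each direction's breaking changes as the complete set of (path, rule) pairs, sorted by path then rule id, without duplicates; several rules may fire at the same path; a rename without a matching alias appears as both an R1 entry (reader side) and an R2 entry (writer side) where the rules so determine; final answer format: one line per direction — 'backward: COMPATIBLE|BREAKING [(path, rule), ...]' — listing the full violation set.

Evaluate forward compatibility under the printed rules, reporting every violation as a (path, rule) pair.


each type pair in Order: writer, then reader
forward for Order (reader v1, writer v2):
  channel <- channel (Kind -> Kind, writer required)
  age <- age (int32 -> int32, writer optional)
  price <- price (float64 -> float32, writer optional)
  payload <- payload (bytes -> bytes, writer optional)
  height <- height (float64 -> float64, writer optional)
  rule R1 violated at age
  rule R3 violated at price
  => 2 violation(s): forward is BREAKING for Order

forward: BREAKING [(age, R1), (price, R3)]


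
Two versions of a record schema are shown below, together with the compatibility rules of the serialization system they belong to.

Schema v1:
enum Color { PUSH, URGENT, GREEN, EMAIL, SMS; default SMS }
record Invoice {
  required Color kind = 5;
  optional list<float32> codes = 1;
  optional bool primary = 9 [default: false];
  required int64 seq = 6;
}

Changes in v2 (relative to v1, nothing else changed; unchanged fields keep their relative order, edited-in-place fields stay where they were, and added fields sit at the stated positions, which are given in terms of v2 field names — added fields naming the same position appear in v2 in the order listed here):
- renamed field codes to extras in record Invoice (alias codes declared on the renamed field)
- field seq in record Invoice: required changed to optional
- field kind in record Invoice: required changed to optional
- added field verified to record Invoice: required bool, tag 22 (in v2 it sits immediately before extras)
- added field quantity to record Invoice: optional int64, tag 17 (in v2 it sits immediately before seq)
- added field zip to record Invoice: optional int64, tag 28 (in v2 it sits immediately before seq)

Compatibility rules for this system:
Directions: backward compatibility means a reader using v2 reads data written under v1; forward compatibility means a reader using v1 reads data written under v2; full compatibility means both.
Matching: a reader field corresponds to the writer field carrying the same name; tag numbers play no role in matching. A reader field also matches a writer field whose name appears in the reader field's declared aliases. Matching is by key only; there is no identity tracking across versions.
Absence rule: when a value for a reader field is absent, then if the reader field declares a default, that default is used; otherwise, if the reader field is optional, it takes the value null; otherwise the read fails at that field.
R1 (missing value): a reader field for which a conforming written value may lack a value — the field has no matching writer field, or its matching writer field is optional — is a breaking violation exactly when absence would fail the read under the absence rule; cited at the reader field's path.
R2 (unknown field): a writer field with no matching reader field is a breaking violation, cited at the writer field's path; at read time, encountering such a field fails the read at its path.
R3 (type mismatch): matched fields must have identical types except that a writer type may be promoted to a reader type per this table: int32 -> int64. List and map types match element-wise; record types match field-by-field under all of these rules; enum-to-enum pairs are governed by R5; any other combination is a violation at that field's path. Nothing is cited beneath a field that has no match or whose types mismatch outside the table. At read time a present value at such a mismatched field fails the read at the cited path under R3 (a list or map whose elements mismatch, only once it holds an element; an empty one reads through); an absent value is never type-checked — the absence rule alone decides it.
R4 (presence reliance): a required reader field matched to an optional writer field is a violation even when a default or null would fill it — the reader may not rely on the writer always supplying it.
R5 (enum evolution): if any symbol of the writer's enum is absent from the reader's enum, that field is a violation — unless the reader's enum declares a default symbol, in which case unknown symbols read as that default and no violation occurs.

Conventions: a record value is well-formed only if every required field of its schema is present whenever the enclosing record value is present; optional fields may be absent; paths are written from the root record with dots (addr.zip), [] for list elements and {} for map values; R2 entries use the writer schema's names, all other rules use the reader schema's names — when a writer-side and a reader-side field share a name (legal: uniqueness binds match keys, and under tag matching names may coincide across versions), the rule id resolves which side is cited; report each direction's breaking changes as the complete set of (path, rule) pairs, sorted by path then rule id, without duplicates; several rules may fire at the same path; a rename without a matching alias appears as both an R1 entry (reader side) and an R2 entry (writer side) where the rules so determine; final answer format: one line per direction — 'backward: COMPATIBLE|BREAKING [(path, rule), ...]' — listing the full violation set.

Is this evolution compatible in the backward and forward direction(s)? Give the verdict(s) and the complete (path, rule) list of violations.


in Invoice below, arrows point writer -> reader
backward analysis of Invoice with v2 as reader and v1 as writer:
  Color -> Color, writer required: kind aligns to kind
  verified has no writer counterpart
  list<float32> -> list<float32>, writer optional: extras aligns to codes
  bool -> bool, writer optional: primary aligns to primary
  quantity has no writer counterpart
  zip has no writer counterpart
  int64 -> int64, writer required: seq aligns to seq
  rule R1 violated at verified
  backward on Invoice therefore BREAKING (1)
forward analysis of Invoice with v1 as reader and v2 as writer:
  Color -> Color, writer optional: kind aligns to kind
  codes has no writer counterpart
  bool -> bool, writer optional: primary aligns to primary
  int64 -> int64, writer optional: seq aligns to seq
  writer verified: unknown to reader
  writer extras: unknown to reader
  writer quantity: unknown to reader
  writer zip: unknown to reader
  rule R2 violated at extras
  rule R1 violated at kind
  rule R4 violated at kind
  rule R2 violated at quantity
  rule R1 violated at seq
  rule R4 violated at seq
  rule R2 violated at verified
  rule R2 violated at zip
  forward on Invoice therefore BREAKING (8)

backward: BREAKING [(verified, R1)]; forward: BREAKING [(extras, R2), (kind, R1), (kind, R4), (quantity, R2), (seq, R1), (seq, R4), (verified, R2), (zip, R2)]


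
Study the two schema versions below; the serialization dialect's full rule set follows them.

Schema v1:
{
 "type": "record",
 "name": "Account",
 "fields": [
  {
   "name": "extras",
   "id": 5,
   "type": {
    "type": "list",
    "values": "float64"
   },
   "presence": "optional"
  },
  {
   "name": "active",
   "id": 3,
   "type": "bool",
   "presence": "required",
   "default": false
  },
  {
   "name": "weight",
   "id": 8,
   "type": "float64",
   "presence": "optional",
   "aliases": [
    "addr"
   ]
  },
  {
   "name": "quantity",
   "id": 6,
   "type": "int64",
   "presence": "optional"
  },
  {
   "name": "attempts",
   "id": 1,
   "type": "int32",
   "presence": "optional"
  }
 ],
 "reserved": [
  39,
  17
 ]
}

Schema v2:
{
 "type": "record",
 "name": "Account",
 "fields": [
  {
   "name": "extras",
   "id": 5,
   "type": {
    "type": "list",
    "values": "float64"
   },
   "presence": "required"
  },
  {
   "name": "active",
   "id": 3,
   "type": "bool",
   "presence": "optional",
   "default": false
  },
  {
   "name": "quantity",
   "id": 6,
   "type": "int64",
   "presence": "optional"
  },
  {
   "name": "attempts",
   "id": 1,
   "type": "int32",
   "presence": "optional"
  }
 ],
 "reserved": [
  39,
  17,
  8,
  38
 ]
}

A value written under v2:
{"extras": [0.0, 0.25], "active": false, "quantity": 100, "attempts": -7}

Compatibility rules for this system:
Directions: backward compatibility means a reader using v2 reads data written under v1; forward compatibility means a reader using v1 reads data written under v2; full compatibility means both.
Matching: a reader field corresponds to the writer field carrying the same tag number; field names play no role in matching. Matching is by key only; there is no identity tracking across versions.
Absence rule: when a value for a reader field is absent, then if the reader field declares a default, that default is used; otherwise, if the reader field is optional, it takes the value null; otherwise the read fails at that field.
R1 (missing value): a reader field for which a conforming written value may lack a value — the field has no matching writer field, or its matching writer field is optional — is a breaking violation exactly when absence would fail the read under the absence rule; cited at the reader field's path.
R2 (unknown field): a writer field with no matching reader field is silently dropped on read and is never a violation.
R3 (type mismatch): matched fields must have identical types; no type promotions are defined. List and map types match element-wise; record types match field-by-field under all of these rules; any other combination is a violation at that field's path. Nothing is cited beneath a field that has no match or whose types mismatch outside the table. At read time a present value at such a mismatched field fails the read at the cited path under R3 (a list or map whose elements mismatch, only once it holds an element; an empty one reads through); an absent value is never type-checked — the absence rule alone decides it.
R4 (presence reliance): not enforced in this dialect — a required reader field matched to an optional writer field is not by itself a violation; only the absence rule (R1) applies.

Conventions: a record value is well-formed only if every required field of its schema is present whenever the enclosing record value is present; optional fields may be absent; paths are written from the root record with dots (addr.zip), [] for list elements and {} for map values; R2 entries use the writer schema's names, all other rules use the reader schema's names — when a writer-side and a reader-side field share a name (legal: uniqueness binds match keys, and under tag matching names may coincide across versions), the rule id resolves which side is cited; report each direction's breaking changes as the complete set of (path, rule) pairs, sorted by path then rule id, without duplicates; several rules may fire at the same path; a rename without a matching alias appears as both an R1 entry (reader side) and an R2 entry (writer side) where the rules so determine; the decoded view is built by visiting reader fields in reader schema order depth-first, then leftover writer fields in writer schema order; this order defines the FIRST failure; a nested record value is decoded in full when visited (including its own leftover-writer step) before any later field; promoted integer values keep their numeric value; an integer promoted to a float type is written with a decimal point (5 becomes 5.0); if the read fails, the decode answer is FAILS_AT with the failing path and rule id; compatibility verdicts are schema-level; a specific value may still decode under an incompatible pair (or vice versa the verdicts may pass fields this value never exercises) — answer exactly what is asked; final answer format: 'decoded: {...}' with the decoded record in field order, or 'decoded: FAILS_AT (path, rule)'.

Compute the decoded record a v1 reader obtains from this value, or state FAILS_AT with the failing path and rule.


decoded: {"extras": [0.0, 0.25], "active": false, "weight": null, "quantity": 100, "attempts": -7}

arrows below run writer -> reader for Account
decoding the Account value with the v1 reader:
  extras := [0.0, 0.25]
  active := false
  weight := null (absent, optional -> null)
  quantity := 100
  attempts := -7
  => decoded: {"extras": [0.0, 0.25], "active": false, "weight": null, "quantity": 100, "attempts": -7}
diffs on Account not affecting the asked answer:
  field active in record Account: required changed to optional -> triggers nothing under the printed rules; the Account answer is the same either way
  field extras in record Account: optional changed to required -> schema-level compatibility only; this Account value's decode is unchanged
  removed field weight from record Account (its key 8 joins the reserved list) -> triggers nothing under the printed rules; the Account answer is the same either way


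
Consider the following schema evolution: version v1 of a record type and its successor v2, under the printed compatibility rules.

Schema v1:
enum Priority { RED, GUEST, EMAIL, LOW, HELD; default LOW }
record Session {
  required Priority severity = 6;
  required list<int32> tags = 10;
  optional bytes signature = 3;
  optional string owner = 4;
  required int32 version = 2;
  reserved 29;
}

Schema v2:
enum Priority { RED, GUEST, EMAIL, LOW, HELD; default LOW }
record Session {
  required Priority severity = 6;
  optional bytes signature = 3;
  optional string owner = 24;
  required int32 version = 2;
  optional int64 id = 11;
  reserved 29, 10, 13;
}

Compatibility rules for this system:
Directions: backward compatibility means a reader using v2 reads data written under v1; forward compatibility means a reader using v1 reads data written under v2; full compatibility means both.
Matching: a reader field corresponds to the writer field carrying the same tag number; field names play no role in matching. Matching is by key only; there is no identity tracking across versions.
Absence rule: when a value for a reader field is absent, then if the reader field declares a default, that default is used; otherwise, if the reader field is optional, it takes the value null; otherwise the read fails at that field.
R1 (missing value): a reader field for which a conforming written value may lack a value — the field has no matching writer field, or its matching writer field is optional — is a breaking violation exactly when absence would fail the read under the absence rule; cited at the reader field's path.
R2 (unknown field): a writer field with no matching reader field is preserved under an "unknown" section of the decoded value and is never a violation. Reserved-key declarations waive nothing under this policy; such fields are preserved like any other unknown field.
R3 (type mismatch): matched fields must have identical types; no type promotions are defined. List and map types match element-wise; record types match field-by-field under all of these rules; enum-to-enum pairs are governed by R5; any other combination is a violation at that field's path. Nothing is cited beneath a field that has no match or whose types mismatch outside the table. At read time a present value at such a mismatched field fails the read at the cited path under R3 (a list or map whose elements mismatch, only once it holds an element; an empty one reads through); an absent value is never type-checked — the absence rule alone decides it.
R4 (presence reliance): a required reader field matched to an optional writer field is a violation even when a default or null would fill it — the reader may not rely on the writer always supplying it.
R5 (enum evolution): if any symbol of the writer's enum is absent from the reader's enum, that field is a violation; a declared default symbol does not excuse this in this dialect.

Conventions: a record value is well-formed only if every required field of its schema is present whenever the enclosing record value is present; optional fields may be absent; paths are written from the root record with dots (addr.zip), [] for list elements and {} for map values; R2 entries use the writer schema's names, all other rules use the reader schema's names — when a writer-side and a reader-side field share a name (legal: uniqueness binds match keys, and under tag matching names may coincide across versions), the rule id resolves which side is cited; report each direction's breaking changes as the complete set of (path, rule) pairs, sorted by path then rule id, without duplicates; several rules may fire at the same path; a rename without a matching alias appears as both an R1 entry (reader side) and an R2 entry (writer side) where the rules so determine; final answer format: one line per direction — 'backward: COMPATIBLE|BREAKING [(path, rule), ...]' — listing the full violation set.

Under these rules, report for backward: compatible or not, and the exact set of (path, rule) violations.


each type pair in Session: writer, then reader
backward on Session — v2 reading data written by v1:
  severity: paired with writer severity (Priority -> Priority; writer required)
  signature: paired with writer signature (bytes -> bytes; writer optional)
  owner: no writer-side match
  version: paired with writer version (int32 -> int32; writer required)
  id: no writer-side match
  leftover writer field: tags
  leftover writer field: owner
  => backward verdict for Session: COMPATIBLE, no violations
the other Session changes do not affect what is asked:
  removed field tags from record Session (its key 10 joins the reserved list) -> its effect on Session is confined to the forward direction, not asked
  added field id to record Session: optional int64, tag 11 (in v2 it sits last) -> triggers nothing under Session's printed rules — same verdict
  field owner in record Session: tag 4 changed to 24 -> triggers nothing under Session's printed rules — same verdict

backward: COMPATIBLE []


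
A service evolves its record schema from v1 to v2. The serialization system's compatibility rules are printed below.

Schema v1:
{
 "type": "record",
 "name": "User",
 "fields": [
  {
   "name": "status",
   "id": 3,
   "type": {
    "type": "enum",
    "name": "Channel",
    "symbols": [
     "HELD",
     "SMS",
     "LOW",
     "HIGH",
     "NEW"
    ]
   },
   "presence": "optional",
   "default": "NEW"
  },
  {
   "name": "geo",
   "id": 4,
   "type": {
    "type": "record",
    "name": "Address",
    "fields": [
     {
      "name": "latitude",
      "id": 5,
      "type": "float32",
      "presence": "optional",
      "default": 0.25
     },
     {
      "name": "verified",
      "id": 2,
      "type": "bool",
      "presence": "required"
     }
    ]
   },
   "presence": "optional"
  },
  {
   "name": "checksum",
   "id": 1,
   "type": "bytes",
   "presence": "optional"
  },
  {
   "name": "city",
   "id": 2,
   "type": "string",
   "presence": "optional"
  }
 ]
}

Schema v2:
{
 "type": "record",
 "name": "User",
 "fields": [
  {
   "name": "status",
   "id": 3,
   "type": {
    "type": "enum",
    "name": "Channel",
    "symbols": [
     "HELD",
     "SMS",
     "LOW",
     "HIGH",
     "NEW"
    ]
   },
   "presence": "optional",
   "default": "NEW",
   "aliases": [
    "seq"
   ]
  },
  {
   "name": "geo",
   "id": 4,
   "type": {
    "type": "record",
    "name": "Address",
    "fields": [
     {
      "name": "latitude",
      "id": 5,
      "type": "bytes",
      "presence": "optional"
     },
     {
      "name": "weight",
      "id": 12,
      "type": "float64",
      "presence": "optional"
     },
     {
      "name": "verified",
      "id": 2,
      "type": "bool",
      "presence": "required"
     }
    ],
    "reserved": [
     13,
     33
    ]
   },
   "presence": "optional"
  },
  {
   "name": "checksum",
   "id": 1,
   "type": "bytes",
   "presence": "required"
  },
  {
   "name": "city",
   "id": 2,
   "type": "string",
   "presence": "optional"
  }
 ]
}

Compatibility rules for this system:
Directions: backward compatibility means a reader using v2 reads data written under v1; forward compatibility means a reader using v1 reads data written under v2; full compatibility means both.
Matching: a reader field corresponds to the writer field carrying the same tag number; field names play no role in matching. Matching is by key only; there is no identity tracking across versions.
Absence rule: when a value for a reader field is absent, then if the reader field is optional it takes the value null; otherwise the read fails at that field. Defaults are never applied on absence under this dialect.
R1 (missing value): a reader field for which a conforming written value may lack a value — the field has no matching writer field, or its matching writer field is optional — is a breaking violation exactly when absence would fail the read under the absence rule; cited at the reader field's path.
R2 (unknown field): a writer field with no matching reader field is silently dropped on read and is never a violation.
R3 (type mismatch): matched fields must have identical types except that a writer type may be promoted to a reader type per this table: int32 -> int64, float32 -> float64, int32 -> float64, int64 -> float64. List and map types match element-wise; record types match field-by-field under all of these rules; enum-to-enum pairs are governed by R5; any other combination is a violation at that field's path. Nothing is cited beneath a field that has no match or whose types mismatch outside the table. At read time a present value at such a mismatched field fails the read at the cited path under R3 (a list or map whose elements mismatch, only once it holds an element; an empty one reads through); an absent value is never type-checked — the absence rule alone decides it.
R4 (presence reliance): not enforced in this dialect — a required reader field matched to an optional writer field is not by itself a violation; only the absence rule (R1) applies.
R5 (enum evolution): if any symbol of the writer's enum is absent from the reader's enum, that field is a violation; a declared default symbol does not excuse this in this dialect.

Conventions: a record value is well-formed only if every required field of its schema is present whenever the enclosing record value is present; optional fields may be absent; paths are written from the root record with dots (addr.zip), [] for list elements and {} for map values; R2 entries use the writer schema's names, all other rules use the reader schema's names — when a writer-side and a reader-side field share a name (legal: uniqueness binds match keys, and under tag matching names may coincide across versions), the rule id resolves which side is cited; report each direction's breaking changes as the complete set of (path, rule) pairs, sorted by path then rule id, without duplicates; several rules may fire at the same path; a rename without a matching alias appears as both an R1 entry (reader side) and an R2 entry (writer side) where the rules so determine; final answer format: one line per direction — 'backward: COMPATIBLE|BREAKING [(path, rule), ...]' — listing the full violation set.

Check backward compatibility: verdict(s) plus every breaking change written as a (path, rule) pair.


the writer's type comes first in each User pair
backward analysis of User with v2 as reader and v1 as writer:
  status: Channel -> Channel, writer optional; from status
  geo: Address -> Address, writer optional; from geo
  checksum: bytes -> bytes, writer optional; from checksum
  city: string -> string, writer optional; from city
  geo.latitude: float32 -> bytes, writer optional; from geo.latitude
  no writer field matches reader geo.weight
  geo.verified: bool -> bool, writer required; from geo.verified
  violation R1 at checksum
  violation R3 at geo.latitude
  => backward: BREAKING (2)
remaining User differences; none change what is asked:
  added field weight to record Address: optional float64, tag 12 (in v2 it sits immediately before verified) -> triggers nothing under User's printed rules — same verdict

backward: BREAKING [(checksum, R1), (geo.latitude, R3)]


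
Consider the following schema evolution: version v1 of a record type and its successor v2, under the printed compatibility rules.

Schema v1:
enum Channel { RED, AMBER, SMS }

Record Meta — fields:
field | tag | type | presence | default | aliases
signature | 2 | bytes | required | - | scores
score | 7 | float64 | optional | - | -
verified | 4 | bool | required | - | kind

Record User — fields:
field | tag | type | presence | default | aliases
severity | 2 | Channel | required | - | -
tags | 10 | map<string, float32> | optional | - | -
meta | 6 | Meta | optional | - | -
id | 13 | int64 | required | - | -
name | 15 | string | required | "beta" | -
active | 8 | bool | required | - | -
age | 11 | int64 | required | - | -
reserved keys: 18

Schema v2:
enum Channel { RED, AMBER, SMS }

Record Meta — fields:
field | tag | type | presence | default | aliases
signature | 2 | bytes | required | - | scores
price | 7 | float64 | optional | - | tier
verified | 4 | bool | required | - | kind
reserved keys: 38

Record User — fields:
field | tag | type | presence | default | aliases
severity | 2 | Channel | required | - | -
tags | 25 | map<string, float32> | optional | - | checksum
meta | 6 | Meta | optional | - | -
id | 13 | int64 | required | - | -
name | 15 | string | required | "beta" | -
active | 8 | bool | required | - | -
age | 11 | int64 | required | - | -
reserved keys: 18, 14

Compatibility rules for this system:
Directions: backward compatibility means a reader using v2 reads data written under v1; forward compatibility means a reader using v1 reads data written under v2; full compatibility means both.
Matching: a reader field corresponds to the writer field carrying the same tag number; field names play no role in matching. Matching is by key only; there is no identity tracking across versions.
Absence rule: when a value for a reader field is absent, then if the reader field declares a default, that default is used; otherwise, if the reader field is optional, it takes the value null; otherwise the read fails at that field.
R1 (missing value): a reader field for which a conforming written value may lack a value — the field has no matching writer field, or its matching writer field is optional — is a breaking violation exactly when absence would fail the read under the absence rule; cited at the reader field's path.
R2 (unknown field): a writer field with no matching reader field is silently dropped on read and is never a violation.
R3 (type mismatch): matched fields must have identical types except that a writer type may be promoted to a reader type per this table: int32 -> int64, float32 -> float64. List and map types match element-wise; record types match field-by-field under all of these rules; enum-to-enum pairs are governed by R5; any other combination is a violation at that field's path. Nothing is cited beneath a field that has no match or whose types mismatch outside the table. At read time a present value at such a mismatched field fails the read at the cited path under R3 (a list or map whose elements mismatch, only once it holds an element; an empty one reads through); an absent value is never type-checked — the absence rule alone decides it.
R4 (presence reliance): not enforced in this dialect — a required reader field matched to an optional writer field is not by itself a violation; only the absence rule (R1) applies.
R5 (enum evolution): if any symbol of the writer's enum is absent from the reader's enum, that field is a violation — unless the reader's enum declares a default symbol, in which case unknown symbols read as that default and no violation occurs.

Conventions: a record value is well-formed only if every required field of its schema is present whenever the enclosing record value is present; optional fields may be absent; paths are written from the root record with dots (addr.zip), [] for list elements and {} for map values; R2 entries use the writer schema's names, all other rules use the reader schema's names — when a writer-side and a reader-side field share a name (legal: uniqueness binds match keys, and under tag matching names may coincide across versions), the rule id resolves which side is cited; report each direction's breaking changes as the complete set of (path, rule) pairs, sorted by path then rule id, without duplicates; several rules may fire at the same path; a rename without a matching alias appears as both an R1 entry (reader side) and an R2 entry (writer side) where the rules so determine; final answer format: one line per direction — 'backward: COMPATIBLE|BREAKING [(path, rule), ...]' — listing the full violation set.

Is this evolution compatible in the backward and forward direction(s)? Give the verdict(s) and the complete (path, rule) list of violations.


in User below, arrows point writer -> reader
backward analysis of User with v2 as reader and v1 as writer:
  severity <- severity (Channel -> Channel, writer required)
  tags: no writer-side match
  meta <- meta (Meta -> Meta, writer optional)
  id <- id (int64 -> int64, writer required)
  name <- name (string -> string, writer required)
  active <- active (bool -> bool, writer required)
  age <- age (int64 -> int64, writer required)
  leftover writer field: tags
  meta.signature <- meta.signature (bytes -> bytes, writer required)
  meta.price <- meta.score (float64 -> float64, writer optional)
  meta.verified <- meta.verified (bool -> bool, writer required)
  nothing fires on User: backward is COMPATIBLE
forward analysis of User with v1 as reader and v2 as writer:
  severity <- severity (Channel -> Channel, writer required)
  tags: no writer-side match
  meta <- meta (Meta -> Meta, writer optional)
  id <- id (int64 -> int64, writer required)
  name <- name (string -> string, writer required)
  active <- active (bool -> bool, writer required)
  age <- age (int64 -> int64, writer required)
  leftover writer field: tags
  meta.signature <- meta.signature (bytes -> bytes, writer required)
  meta.score <- meta.price (float64 -> float64, writer optional)
  meta.verified <- meta.verified (bool -> bool, writer required)
  nothing fires on User: forward is COMPATIBLE

backward: COMPATIBLE []; forward: COMPATIBLE []


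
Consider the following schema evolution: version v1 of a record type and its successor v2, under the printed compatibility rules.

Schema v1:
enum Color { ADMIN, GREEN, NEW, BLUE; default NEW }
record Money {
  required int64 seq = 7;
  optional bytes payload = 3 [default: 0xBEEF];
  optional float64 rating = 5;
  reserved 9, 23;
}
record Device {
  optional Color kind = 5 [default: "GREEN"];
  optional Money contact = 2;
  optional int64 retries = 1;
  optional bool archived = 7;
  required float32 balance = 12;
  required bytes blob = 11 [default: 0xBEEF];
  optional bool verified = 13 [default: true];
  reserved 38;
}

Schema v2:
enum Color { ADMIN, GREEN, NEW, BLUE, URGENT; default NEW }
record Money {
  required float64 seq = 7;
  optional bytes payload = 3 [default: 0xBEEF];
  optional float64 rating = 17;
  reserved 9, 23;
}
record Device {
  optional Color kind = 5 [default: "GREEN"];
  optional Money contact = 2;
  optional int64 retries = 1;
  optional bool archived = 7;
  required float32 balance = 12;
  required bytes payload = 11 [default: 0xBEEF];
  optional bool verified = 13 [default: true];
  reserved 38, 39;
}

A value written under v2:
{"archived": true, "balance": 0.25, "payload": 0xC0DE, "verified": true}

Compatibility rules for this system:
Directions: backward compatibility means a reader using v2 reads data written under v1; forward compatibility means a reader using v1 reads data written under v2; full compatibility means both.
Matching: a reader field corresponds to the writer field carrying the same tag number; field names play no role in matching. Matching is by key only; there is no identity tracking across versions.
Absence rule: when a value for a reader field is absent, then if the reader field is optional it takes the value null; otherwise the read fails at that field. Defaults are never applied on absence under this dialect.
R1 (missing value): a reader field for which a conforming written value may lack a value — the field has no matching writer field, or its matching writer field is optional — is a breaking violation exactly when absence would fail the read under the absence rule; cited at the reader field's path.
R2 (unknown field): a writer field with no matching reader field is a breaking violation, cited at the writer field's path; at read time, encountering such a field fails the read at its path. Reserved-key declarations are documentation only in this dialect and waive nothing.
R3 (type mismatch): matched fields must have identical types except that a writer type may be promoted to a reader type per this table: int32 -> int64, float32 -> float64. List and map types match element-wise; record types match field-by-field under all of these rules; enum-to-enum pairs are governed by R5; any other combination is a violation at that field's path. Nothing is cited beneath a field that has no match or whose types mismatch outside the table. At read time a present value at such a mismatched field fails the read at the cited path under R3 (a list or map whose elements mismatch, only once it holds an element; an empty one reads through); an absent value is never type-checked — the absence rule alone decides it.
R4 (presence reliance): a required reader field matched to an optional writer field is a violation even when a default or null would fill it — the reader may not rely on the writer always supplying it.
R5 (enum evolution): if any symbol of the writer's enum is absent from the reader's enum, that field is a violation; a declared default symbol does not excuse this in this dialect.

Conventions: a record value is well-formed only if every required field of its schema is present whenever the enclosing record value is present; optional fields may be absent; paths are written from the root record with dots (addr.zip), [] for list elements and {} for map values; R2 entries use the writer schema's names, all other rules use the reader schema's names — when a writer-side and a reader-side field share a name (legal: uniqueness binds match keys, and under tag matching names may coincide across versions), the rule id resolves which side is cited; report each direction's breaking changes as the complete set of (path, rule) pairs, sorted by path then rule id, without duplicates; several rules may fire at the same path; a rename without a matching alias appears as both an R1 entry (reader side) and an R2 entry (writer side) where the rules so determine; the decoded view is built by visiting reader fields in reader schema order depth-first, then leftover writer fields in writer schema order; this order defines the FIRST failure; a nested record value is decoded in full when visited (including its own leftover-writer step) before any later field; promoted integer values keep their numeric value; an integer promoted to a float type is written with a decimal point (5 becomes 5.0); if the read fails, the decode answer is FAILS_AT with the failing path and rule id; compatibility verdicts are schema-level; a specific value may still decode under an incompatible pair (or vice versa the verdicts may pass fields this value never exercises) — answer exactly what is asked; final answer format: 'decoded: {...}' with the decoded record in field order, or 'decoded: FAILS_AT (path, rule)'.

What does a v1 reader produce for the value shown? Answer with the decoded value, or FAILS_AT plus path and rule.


decoded: {"kind": null, "contact": null, "retries": null, "archived": true, "balance": 0.25, "blob": 0xC0DE, "verified": true}

arrows below run writer -> reader for Device
migrating the Device value to v1:
  kind := null (not supplied -> null)
  contact := null (not supplied -> null)
  retries := null (not supplied -> null)
  archived := true
  balance := 0.25
  blob := 0xC0DE (from writer payload)
  verified := true
  => decoded: {"kind": null, "contact": null, "retries": null, "archived": true, "balance": 0.25, "blob": 0xC0DE, "verified": true}
ruling out the remaining Device differences:
  renamed field blob to payload in record Device -> triggers nothing under the printed rules; the Device answer is the same either way
  field rating in record Money: tag 5 changed to 17 -> changes Device's schema-level verdicts only — the decode of this value is the same
  field seq in record Money: type int64 changed to float64 -> changes Device's schema-level verdicts only — the decode of this value is the same
  enum Color (field kind in record Device): symbol URGENT added -> changes Device's schema-level verdicts only — the decode of this value is the same
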